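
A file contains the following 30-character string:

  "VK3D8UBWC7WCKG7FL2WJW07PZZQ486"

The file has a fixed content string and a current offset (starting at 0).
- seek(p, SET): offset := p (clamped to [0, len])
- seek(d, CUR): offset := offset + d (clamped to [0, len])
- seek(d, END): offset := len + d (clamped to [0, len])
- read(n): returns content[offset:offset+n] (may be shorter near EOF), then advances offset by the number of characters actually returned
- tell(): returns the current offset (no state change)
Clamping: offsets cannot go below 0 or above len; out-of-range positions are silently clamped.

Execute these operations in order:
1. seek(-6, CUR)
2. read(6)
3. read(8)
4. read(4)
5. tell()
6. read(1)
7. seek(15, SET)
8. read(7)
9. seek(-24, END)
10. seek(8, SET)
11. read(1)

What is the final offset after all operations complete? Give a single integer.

Answer: 9

Derivation:
After 1 (seek(-6, CUR)): offset=0
After 2 (read(6)): returned 'VK3D8U', offset=6
After 3 (read(8)): returned 'BWC7WCKG', offset=14
After 4 (read(4)): returned '7FL2', offset=18
After 5 (tell()): offset=18
After 6 (read(1)): returned 'W', offset=19
After 7 (seek(15, SET)): offset=15
After 8 (read(7)): returned 'FL2WJW0', offset=22
After 9 (seek(-24, END)): offset=6
After 10 (seek(8, SET)): offset=8
After 11 (read(1)): returned 'C', offset=9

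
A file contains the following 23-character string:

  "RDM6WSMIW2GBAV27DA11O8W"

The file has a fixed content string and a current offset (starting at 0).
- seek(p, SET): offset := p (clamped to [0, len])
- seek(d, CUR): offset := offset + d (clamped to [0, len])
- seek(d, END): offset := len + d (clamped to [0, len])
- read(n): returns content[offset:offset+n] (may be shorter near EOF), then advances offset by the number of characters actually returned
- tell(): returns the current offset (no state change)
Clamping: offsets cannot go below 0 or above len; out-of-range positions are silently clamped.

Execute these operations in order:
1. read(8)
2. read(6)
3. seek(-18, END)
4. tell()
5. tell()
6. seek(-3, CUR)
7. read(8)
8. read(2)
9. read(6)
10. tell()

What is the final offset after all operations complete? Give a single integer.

Answer: 18

Derivation:
After 1 (read(8)): returned 'RDM6WSMI', offset=8
After 2 (read(6)): returned 'W2GBAV', offset=14
After 3 (seek(-18, END)): offset=5
After 4 (tell()): offset=5
After 5 (tell()): offset=5
After 6 (seek(-3, CUR)): offset=2
After 7 (read(8)): returned 'M6WSMIW2', offset=10
After 8 (read(2)): returned 'GB', offset=12
After 9 (read(6)): returned 'AV27DA', offset=18
After 10 (tell()): offset=18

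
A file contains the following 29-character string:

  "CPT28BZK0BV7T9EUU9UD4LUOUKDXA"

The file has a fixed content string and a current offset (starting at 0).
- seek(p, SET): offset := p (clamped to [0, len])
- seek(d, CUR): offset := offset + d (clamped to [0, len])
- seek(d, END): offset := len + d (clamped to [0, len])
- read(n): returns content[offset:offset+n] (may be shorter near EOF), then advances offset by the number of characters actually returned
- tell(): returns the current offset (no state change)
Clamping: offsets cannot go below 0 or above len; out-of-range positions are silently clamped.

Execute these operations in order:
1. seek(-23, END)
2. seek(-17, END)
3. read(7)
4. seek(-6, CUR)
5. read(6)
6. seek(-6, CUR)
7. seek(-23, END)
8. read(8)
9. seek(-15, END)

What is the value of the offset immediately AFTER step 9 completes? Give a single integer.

Answer: 14

Derivation:
After 1 (seek(-23, END)): offset=6
After 2 (seek(-17, END)): offset=12
After 3 (read(7)): returned 'T9EUU9U', offset=19
After 4 (seek(-6, CUR)): offset=13
After 5 (read(6)): returned '9EUU9U', offset=19
After 6 (seek(-6, CUR)): offset=13
After 7 (seek(-23, END)): offset=6
After 8 (read(8)): returned 'ZK0BV7T9', offset=14
After 9 (seek(-15, END)): offset=14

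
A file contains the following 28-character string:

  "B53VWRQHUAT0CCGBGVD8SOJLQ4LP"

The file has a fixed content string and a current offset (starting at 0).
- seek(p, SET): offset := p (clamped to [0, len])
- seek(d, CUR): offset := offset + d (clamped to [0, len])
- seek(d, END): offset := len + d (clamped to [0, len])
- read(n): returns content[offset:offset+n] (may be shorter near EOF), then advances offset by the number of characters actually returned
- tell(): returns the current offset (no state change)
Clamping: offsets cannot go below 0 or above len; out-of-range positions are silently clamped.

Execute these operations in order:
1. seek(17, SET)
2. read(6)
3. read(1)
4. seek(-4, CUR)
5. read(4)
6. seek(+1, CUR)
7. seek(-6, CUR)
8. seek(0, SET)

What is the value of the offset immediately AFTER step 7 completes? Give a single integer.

Answer: 19

Derivation:
After 1 (seek(17, SET)): offset=17
After 2 (read(6)): returned 'VD8SOJ', offset=23
After 3 (read(1)): returned 'L', offset=24
After 4 (seek(-4, CUR)): offset=20
After 5 (read(4)): returned 'SOJL', offset=24
After 6 (seek(+1, CUR)): offset=25
After 7 (seek(-6, CUR)): offset=19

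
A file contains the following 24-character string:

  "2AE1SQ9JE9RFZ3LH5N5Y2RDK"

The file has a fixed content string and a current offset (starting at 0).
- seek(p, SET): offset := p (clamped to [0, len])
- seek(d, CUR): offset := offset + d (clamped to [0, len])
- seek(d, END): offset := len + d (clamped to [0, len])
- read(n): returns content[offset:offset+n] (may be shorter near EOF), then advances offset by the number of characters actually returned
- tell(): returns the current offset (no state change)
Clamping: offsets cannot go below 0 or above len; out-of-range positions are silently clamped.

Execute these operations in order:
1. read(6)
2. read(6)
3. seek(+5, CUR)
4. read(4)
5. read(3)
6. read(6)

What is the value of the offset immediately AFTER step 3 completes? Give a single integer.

After 1 (read(6)): returned '2AE1SQ', offset=6
After 2 (read(6)): returned '9JE9RF', offset=12
After 3 (seek(+5, CUR)): offset=17

Answer: 17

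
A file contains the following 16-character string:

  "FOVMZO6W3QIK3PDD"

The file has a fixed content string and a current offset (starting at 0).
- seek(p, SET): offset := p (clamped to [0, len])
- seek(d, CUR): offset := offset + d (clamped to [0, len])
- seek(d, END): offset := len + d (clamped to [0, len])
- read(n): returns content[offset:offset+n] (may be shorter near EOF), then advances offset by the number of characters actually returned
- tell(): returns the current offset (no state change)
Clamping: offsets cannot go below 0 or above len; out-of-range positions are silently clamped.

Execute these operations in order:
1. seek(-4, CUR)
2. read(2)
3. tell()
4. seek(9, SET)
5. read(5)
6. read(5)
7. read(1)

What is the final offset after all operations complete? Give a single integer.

After 1 (seek(-4, CUR)): offset=0
After 2 (read(2)): returned 'FO', offset=2
After 3 (tell()): offset=2
After 4 (seek(9, SET)): offset=9
After 5 (read(5)): returned 'QIK3P', offset=14
After 6 (read(5)): returned 'DD', offset=16
After 7 (read(1)): returned '', offset=16

Answer: 16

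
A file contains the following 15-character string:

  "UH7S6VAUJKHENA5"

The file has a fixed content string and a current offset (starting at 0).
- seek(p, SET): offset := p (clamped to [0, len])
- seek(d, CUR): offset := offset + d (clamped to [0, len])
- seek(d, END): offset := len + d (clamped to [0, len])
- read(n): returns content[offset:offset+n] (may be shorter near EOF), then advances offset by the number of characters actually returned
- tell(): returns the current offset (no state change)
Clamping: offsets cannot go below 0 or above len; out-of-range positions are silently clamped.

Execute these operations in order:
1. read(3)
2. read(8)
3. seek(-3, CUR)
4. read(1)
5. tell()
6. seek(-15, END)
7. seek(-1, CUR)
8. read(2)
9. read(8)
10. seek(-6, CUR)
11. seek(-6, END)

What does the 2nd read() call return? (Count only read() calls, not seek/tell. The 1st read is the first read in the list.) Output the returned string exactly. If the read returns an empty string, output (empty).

After 1 (read(3)): returned 'UH7', offset=3
After 2 (read(8)): returned 'S6VAUJKH', offset=11
After 3 (seek(-3, CUR)): offset=8
After 4 (read(1)): returned 'J', offset=9
After 5 (tell()): offset=9
After 6 (seek(-15, END)): offset=0
After 7 (seek(-1, CUR)): offset=0
After 8 (read(2)): returned 'UH', offset=2
After 9 (read(8)): returned '7S6VAUJK', offset=10
After 10 (seek(-6, CUR)): offset=4
After 11 (seek(-6, END)): offset=9

Answer: S6VAUJKH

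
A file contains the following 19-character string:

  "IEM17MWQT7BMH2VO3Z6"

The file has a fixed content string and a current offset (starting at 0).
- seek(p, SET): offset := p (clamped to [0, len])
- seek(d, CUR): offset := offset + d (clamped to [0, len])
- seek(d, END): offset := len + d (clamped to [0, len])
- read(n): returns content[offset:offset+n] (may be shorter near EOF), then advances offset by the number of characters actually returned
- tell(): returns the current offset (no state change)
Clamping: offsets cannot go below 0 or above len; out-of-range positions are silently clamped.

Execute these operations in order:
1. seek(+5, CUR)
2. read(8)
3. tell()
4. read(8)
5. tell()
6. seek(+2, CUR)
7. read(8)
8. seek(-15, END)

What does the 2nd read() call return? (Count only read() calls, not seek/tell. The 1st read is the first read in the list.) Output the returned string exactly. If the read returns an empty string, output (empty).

After 1 (seek(+5, CUR)): offset=5
After 2 (read(8)): returned 'MWQT7BMH', offset=13
After 3 (tell()): offset=13
After 4 (read(8)): returned '2VO3Z6', offset=19
After 5 (tell()): offset=19
After 6 (seek(+2, CUR)): offset=19
After 7 (read(8)): returned '', offset=19
After 8 (seek(-15, END)): offset=4

Answer: 2VO3Z6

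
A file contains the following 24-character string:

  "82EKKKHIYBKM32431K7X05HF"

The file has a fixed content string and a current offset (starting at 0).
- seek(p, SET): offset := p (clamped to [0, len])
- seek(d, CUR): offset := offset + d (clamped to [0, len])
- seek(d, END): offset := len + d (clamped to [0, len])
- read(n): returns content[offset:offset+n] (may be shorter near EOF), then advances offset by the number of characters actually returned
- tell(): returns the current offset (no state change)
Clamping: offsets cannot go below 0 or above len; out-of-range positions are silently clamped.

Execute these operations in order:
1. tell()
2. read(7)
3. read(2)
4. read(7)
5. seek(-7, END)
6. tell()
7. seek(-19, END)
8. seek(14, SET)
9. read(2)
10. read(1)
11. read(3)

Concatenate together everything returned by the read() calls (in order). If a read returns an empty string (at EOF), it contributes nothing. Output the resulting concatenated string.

Answer: 82EKKKHIYBKM3243431K7X

Derivation:
After 1 (tell()): offset=0
After 2 (read(7)): returned '82EKKKH', offset=7
After 3 (read(2)): returned 'IY', offset=9
After 4 (read(7)): returned 'BKM3243', offset=16
After 5 (seek(-7, END)): offset=17
After 6 (tell()): offset=17
After 7 (seek(-19, END)): offset=5
After 8 (seek(14, SET)): offset=14
After 9 (read(2)): returned '43', offset=16
After 10 (read(1)): returned '1', offset=17
After 11 (read(3)): returned 'K7X', offset=20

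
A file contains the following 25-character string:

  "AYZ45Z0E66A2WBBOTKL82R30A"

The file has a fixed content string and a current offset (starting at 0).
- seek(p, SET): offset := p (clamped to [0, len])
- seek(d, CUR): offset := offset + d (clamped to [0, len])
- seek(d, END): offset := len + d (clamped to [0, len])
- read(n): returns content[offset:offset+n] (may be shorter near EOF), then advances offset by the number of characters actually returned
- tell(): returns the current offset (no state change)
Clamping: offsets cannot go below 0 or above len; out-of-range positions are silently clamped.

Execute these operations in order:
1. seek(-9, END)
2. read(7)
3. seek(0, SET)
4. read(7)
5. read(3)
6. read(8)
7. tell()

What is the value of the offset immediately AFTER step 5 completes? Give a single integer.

After 1 (seek(-9, END)): offset=16
After 2 (read(7)): returned 'TKL82R3', offset=23
After 3 (seek(0, SET)): offset=0
After 4 (read(7)): returned 'AYZ45Z0', offset=7
After 5 (read(3)): returned 'E66', offset=10

Answer: 10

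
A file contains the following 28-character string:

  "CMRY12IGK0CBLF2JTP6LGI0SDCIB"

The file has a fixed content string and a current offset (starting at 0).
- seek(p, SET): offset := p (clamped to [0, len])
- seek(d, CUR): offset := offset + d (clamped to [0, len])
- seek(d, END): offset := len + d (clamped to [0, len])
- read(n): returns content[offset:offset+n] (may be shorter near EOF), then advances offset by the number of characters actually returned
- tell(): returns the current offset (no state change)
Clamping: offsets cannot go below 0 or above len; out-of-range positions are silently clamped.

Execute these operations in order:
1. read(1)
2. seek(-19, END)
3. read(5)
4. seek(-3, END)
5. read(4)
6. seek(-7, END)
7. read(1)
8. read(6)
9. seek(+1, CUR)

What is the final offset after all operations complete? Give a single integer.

Answer: 28

Derivation:
After 1 (read(1)): returned 'C', offset=1
After 2 (seek(-19, END)): offset=9
After 3 (read(5)): returned '0CBLF', offset=14
After 4 (seek(-3, END)): offset=25
After 5 (read(4)): returned 'CIB', offset=28
After 6 (seek(-7, END)): offset=21
After 7 (read(1)): returned 'I', offset=22
After 8 (read(6)): returned '0SDCIB', offset=28
After 9 (seek(+1, CUR)): offset=28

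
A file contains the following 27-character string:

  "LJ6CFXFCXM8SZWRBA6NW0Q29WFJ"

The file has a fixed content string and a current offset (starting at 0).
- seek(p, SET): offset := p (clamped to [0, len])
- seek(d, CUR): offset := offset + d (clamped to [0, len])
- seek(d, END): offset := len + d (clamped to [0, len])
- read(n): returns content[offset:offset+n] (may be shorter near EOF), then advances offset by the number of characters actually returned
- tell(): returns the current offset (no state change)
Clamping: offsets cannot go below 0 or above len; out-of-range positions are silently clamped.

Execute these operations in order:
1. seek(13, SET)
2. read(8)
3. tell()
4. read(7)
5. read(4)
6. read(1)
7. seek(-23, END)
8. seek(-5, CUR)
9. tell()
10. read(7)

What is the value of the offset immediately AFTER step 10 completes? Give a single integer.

After 1 (seek(13, SET)): offset=13
After 2 (read(8)): returned 'WRBA6NW0', offset=21
After 3 (tell()): offset=21
After 4 (read(7)): returned 'Q29WFJ', offset=27
After 5 (read(4)): returned '', offset=27
After 6 (read(1)): returned '', offset=27
After 7 (seek(-23, END)): offset=4
After 8 (seek(-5, CUR)): offset=0
After 9 (tell()): offset=0
After 10 (read(7)): returned 'LJ6CFXF', offset=7

Answer: 7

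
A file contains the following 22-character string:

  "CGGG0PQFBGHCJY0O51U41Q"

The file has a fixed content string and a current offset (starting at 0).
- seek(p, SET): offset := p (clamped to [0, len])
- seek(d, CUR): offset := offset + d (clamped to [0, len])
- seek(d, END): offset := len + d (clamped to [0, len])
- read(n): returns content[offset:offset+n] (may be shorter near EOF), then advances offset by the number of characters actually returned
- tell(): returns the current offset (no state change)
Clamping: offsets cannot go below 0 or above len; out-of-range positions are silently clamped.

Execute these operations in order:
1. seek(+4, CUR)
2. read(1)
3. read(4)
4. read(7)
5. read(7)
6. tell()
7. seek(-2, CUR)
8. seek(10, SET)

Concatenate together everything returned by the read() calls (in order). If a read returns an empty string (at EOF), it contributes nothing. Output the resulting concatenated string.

Answer: 0PQFBGHCJY0O51U41Q

Derivation:
After 1 (seek(+4, CUR)): offset=4
After 2 (read(1)): returned '0', offset=5
After 3 (read(4)): returned 'PQFB', offset=9
After 4 (read(7)): returned 'GHCJY0O', offset=16
After 5 (read(7)): returned '51U41Q', offset=22
After 6 (tell()): offset=22
After 7 (seek(-2, CUR)): offset=20
After 8 (seek(10, SET)): offset=10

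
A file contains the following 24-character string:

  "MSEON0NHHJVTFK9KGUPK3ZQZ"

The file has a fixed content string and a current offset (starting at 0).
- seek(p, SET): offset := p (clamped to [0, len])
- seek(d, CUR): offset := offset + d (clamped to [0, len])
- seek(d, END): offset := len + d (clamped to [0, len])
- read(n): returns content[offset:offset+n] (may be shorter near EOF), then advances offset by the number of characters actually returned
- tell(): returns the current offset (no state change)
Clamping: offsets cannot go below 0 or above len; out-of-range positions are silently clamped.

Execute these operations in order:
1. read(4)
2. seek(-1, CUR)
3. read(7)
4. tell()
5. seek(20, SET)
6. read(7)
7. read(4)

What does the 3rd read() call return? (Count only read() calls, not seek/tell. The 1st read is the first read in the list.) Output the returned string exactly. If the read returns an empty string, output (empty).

Answer: 3ZQZ

Derivation:
After 1 (read(4)): returned 'MSEO', offset=4
After 2 (seek(-1, CUR)): offset=3
After 3 (read(7)): returned 'ON0NHHJ', offset=10
After 4 (tell()): offset=10
After 5 (seek(20, SET)): offset=20
After 6 (read(7)): returned '3ZQZ', offset=24
After 7 (read(4)): returned '', offset=24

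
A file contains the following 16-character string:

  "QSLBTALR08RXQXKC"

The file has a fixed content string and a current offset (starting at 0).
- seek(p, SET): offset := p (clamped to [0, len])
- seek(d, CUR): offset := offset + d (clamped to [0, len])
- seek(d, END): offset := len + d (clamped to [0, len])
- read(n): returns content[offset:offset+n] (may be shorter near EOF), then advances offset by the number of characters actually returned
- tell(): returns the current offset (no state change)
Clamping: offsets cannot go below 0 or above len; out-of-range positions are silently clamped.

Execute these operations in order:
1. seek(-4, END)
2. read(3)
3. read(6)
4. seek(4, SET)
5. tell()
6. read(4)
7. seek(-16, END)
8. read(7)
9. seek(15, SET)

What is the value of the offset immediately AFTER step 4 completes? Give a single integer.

Answer: 4

Derivation:
After 1 (seek(-4, END)): offset=12
After 2 (read(3)): returned 'QXK', offset=15
After 3 (read(6)): returned 'C', offset=16
After 4 (seek(4, SET)): offset=4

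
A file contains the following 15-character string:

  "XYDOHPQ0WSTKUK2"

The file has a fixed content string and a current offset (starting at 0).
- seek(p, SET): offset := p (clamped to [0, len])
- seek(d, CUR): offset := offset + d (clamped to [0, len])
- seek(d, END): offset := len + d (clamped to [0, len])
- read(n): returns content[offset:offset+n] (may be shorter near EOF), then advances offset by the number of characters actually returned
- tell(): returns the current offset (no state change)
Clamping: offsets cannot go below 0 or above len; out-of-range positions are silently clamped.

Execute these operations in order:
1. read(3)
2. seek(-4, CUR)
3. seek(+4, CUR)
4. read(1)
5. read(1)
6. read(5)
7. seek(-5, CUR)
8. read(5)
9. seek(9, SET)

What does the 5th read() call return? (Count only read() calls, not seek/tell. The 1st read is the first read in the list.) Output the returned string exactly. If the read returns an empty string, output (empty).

After 1 (read(3)): returned 'XYD', offset=3
After 2 (seek(-4, CUR)): offset=0
After 3 (seek(+4, CUR)): offset=4
After 4 (read(1)): returned 'H', offset=5
After 5 (read(1)): returned 'P', offset=6
After 6 (read(5)): returned 'Q0WST', offset=11
After 7 (seek(-5, CUR)): offset=6
After 8 (read(5)): returned 'Q0WST', offset=11
After 9 (seek(9, SET)): offset=9

Answer: Q0WST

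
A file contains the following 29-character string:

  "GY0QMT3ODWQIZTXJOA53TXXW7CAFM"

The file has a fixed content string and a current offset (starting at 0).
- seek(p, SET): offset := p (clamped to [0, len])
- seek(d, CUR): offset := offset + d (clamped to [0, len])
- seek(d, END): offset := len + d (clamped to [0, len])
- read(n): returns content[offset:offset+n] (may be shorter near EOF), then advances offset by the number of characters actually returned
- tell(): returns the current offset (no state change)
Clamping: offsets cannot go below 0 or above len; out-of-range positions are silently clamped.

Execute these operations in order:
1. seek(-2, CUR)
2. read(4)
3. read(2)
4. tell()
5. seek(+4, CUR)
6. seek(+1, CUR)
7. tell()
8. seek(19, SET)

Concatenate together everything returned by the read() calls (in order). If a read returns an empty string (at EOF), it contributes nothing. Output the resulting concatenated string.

Answer: GY0QMT

Derivation:
After 1 (seek(-2, CUR)): offset=0
After 2 (read(4)): returned 'GY0Q', offset=4
After 3 (read(2)): returned 'MT', offset=6
After 4 (tell()): offset=6
After 5 (seek(+4, CUR)): offset=10
After 6 (seek(+1, CUR)): offset=11
After 7 (tell()): offset=11
After 8 (seek(19, SET)): offset=19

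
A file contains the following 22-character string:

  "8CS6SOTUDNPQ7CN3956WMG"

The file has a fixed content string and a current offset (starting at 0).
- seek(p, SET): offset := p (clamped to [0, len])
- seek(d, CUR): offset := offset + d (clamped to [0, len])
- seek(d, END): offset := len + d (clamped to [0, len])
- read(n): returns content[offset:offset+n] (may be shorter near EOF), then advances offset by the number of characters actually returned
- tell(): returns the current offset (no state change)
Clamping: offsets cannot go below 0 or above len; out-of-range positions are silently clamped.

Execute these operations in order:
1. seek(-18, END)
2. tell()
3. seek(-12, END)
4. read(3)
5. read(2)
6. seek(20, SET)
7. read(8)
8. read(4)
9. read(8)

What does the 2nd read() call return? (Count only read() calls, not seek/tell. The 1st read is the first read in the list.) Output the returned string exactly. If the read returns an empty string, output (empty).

Answer: CN

Derivation:
After 1 (seek(-18, END)): offset=4
After 2 (tell()): offset=4
After 3 (seek(-12, END)): offset=10
After 4 (read(3)): returned 'PQ7', offset=13
After 5 (read(2)): returned 'CN', offset=15
After 6 (seek(20, SET)): offset=20
After 7 (read(8)): returned 'MG', offset=22
After 8 (read(4)): returned '', offset=22
After 9 (read(8)): returned '', offset=22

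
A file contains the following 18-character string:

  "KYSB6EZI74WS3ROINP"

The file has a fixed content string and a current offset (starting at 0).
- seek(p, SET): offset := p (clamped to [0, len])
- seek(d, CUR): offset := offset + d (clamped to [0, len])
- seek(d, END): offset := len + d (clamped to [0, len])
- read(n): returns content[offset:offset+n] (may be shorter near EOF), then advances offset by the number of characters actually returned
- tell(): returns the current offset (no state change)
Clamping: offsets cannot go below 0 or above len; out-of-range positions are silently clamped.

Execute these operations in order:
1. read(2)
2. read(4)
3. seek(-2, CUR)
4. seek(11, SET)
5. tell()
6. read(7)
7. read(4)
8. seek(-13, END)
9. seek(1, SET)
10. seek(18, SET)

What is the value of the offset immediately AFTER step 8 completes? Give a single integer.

Answer: 5

Derivation:
After 1 (read(2)): returned 'KY', offset=2
After 2 (read(4)): returned 'SB6E', offset=6
After 3 (seek(-2, CUR)): offset=4
After 4 (seek(11, SET)): offset=11
After 5 (tell()): offset=11
After 6 (read(7)): returned 'S3ROINP', offset=18
After 7 (read(4)): returned '', offset=18
After 8 (seek(-13, END)): offset=5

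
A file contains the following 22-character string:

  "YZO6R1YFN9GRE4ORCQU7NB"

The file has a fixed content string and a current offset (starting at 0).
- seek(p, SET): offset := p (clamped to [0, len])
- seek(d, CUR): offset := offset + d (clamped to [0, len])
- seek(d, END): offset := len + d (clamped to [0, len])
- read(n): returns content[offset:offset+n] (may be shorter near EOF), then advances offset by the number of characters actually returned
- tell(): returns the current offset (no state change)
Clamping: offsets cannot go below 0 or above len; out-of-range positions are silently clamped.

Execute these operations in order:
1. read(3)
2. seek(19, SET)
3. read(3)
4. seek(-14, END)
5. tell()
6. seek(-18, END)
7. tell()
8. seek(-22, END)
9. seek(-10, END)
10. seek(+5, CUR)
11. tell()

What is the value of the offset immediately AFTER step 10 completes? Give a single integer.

After 1 (read(3)): returned 'YZO', offset=3
After 2 (seek(19, SET)): offset=19
After 3 (read(3)): returned '7NB', offset=22
After 4 (seek(-14, END)): offset=8
After 5 (tell()): offset=8
After 6 (seek(-18, END)): offset=4
After 7 (tell()): offset=4
After 8 (seek(-22, END)): offset=0
After 9 (seek(-10, END)): offset=12
After 10 (seek(+5, CUR)): offset=17

Answer: 17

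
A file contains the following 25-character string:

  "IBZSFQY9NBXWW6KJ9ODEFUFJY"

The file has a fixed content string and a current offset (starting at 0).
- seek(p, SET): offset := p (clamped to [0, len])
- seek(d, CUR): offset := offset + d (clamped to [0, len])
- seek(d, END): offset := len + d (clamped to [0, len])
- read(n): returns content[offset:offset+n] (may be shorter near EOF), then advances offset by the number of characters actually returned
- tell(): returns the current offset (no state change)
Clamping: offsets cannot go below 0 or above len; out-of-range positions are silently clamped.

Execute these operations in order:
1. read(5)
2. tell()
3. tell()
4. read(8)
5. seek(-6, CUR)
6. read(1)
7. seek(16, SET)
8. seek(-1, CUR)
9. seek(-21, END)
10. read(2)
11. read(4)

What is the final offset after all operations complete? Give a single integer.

After 1 (read(5)): returned 'IBZSF', offset=5
After 2 (tell()): offset=5
After 3 (tell()): offset=5
After 4 (read(8)): returned 'QY9NBXWW', offset=13
After 5 (seek(-6, CUR)): offset=7
After 6 (read(1)): returned '9', offset=8
After 7 (seek(16, SET)): offset=16
After 8 (seek(-1, CUR)): offset=15
After 9 (seek(-21, END)): offset=4
After 10 (read(2)): returned 'FQ', offset=6
After 11 (read(4)): returned 'Y9NB', offset=10

Answer: 10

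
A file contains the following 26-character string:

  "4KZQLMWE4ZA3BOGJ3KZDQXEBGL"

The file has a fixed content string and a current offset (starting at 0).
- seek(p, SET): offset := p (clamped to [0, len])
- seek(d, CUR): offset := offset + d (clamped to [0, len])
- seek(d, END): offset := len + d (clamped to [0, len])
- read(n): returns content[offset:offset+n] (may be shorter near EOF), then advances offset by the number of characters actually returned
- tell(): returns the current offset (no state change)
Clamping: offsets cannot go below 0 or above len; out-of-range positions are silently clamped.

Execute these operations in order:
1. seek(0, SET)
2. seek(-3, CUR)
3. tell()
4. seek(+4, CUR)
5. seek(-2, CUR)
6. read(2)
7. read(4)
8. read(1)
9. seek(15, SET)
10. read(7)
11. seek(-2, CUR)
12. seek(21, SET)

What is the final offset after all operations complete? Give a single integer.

Answer: 21

Derivation:
After 1 (seek(0, SET)): offset=0
After 2 (seek(-3, CUR)): offset=0
After 3 (tell()): offset=0
After 4 (seek(+4, CUR)): offset=4
After 5 (seek(-2, CUR)): offset=2
After 6 (read(2)): returned 'ZQ', offset=4
After 7 (read(4)): returned 'LMWE', offset=8
After 8 (read(1)): returned '4', offset=9
After 9 (seek(15, SET)): offset=15
After 10 (read(7)): returned 'J3KZDQX', offset=22
After 11 (seek(-2, CUR)): offset=20
After 12 (seek(21, SET)): offset=21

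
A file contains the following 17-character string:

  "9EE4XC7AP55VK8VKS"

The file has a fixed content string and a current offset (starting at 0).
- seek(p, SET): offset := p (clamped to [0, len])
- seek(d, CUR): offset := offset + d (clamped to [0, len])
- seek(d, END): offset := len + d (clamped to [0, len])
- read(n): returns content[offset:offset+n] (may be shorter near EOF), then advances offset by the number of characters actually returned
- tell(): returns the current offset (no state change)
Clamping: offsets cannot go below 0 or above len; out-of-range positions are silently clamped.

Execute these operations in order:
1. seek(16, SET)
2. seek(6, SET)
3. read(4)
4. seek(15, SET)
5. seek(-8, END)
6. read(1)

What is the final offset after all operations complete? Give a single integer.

Answer: 10

Derivation:
After 1 (seek(16, SET)): offset=16
After 2 (seek(6, SET)): offset=6
After 3 (read(4)): returned '7AP5', offset=10
After 4 (seek(15, SET)): offset=15
After 5 (seek(-8, END)): offset=9
After 6 (read(1)): returned '5', offset=10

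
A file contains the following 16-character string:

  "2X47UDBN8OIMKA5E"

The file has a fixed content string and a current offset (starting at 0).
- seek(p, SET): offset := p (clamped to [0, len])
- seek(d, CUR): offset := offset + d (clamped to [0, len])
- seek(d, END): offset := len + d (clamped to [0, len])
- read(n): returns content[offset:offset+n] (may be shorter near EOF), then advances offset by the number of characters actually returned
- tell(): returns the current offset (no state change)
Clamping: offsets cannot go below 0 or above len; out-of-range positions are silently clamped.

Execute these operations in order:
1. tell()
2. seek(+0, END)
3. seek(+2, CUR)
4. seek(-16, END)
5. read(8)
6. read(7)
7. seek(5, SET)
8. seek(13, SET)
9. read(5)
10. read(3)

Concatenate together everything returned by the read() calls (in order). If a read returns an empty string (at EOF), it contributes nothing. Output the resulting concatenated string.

Answer: 2X47UDBN8OIMKA5A5E

Derivation:
After 1 (tell()): offset=0
After 2 (seek(+0, END)): offset=16
After 3 (seek(+2, CUR)): offset=16
After 4 (seek(-16, END)): offset=0
After 5 (read(8)): returned '2X47UDBN', offset=8
After 6 (read(7)): returned '8OIMKA5', offset=15
After 7 (seek(5, SET)): offset=5
After 8 (seek(13, SET)): offset=13
After 9 (read(5)): returned 'A5E', offset=16
After 10 (read(3)): returned '', offset=16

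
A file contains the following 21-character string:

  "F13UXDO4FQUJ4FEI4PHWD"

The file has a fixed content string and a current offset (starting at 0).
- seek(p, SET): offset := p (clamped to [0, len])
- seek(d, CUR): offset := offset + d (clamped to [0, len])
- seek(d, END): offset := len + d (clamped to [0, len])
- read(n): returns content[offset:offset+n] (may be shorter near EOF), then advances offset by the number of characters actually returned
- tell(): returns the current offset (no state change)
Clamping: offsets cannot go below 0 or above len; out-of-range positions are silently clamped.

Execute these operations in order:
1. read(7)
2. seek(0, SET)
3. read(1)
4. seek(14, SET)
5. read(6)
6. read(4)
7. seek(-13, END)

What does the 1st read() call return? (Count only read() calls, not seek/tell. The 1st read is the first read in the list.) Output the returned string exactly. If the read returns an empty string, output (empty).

After 1 (read(7)): returned 'F13UXDO', offset=7
After 2 (seek(0, SET)): offset=0
After 3 (read(1)): returned 'F', offset=1
After 4 (seek(14, SET)): offset=14
After 5 (read(6)): returned 'EI4PHW', offset=20
After 6 (read(4)): returned 'D', offset=21
After 7 (seek(-13, END)): offset=8

Answer: F13UXDO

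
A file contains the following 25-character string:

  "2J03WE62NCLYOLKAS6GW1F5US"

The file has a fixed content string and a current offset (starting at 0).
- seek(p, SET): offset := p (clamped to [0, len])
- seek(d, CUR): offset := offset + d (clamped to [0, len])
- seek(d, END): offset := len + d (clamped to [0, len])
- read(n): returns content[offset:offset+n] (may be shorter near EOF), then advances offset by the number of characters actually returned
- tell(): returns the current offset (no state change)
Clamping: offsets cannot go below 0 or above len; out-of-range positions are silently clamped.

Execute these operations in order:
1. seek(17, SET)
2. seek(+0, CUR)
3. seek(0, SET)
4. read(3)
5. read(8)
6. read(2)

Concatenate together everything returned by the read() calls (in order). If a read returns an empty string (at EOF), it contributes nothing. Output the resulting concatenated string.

After 1 (seek(17, SET)): offset=17
After 2 (seek(+0, CUR)): offset=17
After 3 (seek(0, SET)): offset=0
After 4 (read(3)): returned '2J0', offset=3
After 5 (read(8)): returned '3WE62NCL', offset=11
After 6 (read(2)): returned 'YO', offset=13

Answer: 2J03WE62NCLYO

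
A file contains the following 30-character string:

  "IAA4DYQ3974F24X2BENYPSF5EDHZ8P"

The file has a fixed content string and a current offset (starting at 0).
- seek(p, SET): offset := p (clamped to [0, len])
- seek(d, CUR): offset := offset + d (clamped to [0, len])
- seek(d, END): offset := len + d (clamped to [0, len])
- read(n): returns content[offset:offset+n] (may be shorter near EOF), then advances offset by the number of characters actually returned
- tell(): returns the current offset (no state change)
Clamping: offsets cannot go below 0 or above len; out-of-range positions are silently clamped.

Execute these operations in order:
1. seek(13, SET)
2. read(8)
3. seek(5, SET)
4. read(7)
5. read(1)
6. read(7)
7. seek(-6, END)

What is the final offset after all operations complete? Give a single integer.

After 1 (seek(13, SET)): offset=13
After 2 (read(8)): returned '4X2BENYP', offset=21
After 3 (seek(5, SET)): offset=5
After 4 (read(7)): returned 'YQ3974F', offset=12
After 5 (read(1)): returned '2', offset=13
After 6 (read(7)): returned '4X2BENY', offset=20
After 7 (seek(-6, END)): offset=24

Answer: 24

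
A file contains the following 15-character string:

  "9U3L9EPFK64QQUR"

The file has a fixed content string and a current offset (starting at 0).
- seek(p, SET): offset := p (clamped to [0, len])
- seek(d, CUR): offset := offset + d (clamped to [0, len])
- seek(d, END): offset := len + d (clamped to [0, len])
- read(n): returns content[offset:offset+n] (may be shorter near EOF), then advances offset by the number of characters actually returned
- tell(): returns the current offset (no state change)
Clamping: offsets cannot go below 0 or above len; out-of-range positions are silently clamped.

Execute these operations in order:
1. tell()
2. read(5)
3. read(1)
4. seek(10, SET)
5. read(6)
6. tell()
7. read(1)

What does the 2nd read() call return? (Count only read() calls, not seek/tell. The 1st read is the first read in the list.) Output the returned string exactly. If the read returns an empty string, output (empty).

After 1 (tell()): offset=0
After 2 (read(5)): returned '9U3L9', offset=5
After 3 (read(1)): returned 'E', offset=6
After 4 (seek(10, SET)): offset=10
After 5 (read(6)): returned '4QQUR', offset=15
After 6 (tell()): offset=15
After 7 (read(1)): returned '', offset=15

Answer: E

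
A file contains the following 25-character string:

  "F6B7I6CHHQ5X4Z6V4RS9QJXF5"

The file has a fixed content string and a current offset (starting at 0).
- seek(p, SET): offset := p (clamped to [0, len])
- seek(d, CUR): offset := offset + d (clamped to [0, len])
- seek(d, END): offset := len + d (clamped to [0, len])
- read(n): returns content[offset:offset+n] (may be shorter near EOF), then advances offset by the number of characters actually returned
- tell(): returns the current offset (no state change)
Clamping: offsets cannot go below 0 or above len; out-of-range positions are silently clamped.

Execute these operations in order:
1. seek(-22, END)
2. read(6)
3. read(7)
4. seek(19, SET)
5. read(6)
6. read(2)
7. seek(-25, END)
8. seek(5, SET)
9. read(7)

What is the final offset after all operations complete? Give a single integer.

After 1 (seek(-22, END)): offset=3
After 2 (read(6)): returned '7I6CHH', offset=9
After 3 (read(7)): returned 'Q5X4Z6V', offset=16
After 4 (seek(19, SET)): offset=19
After 5 (read(6)): returned '9QJXF5', offset=25
After 6 (read(2)): returned '', offset=25
After 7 (seek(-25, END)): offset=0
After 8 (seek(5, SET)): offset=5
After 9 (read(7)): returned '6CHHQ5X', offset=12

Answer: 12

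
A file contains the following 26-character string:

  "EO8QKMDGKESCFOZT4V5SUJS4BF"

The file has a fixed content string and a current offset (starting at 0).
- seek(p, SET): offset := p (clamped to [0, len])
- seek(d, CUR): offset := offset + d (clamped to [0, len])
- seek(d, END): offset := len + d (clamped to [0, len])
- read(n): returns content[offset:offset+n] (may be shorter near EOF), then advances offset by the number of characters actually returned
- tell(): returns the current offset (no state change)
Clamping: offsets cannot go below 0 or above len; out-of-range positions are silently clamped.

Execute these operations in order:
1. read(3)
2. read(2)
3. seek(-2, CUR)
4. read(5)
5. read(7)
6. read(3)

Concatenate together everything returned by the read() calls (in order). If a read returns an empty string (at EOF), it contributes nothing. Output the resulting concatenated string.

Answer: EO8QKQKMDGKESCFOZT4V

Derivation:
After 1 (read(3)): returned 'EO8', offset=3
After 2 (read(2)): returned 'QK', offset=5
After 3 (seek(-2, CUR)): offset=3
After 4 (read(5)): returned 'QKMDG', offset=8
After 5 (read(7)): returned 'KESCFOZ', offset=15
After 6 (read(3)): returned 'T4V', offset=18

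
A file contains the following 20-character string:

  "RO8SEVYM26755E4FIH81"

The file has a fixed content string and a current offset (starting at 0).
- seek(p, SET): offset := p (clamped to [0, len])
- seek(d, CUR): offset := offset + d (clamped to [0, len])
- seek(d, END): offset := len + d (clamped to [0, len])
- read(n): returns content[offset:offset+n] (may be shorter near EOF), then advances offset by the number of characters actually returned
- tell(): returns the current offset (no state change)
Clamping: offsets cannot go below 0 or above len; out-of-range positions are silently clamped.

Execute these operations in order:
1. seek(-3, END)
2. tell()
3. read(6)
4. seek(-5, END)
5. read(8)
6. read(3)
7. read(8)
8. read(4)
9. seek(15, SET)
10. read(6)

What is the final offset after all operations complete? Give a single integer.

After 1 (seek(-3, END)): offset=17
After 2 (tell()): offset=17
After 3 (read(6)): returned 'H81', offset=20
After 4 (seek(-5, END)): offset=15
After 5 (read(8)): returned 'FIH81', offset=20
After 6 (read(3)): returned '', offset=20
After 7 (read(8)): returned '', offset=20
After 8 (read(4)): returned '', offset=20
After 9 (seek(15, SET)): offset=15
After 10 (read(6)): returned 'FIH81', offset=20

Answer: 20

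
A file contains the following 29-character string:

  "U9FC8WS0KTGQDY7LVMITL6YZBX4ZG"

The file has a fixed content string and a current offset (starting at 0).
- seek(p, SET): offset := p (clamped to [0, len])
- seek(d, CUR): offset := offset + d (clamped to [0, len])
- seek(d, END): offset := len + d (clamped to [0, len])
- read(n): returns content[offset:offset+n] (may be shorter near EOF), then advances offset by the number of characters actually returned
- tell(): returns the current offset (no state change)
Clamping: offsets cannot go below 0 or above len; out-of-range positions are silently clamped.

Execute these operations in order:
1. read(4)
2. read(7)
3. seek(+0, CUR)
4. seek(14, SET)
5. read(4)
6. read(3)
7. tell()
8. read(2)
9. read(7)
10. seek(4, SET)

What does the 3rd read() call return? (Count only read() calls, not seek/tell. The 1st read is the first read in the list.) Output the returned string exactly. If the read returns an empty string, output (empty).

After 1 (read(4)): returned 'U9FC', offset=4
After 2 (read(7)): returned '8WS0KTG', offset=11
After 3 (seek(+0, CUR)): offset=11
After 4 (seek(14, SET)): offset=14
After 5 (read(4)): returned '7LVM', offset=18
After 6 (read(3)): returned 'ITL', offset=21
After 7 (tell()): offset=21
After 8 (read(2)): returned '6Y', offset=23
After 9 (read(7)): returned 'ZBX4ZG', offset=29
After 10 (seek(4, SET)): offset=4

Answer: 7LVM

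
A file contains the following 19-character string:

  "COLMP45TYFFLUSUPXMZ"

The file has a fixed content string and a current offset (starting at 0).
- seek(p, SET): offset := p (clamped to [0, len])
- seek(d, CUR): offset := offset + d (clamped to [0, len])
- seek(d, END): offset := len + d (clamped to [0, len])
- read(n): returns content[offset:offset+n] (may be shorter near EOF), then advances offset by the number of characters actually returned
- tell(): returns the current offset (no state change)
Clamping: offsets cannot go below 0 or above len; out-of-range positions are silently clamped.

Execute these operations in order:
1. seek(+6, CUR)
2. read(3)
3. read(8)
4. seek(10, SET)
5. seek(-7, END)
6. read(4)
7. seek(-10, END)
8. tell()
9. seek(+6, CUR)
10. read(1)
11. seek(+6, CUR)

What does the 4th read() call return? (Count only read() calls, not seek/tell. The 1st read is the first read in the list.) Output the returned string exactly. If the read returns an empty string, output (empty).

After 1 (seek(+6, CUR)): offset=6
After 2 (read(3)): returned '5TY', offset=9
After 3 (read(8)): returned 'FFLUSUPX', offset=17
After 4 (seek(10, SET)): offset=10
After 5 (seek(-7, END)): offset=12
After 6 (read(4)): returned 'USUP', offset=16
After 7 (seek(-10, END)): offset=9
After 8 (tell()): offset=9
After 9 (seek(+6, CUR)): offset=15
After 10 (read(1)): returned 'P', offset=16
After 11 (seek(+6, CUR)): offset=19

Answer: P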